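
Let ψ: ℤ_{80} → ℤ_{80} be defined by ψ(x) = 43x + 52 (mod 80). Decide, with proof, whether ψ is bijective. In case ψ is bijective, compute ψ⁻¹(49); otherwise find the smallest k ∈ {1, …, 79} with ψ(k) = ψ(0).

Suppose ψ(u) = ψ(v) in ℤ_{80}. Then 43u + 52 ≡ 43v + 52 (mod 80), hence 43(u − v) ≡ 0 (mod 80).
Since gcd(43, 80) = 1, 43 is invertible modulo 80, therefore u − v ≡ 0 (mod 80), i.e. u = v.
We now compute 43⁻¹ mod 80 explicitly. Euclid's algorithm: 80 = 1·43 + 37, 43 = 1·37 + 6, 37 = 6·6 + 1; back-substituting gives 1 = 67·43 − 36·80, so 43⁻¹ ≡ 67 (mod 80).
Then y ↦ 67(y − 52) is a two-sided inverse to ψ, so every y ∈ ℤ_{80} has a preimage.
Thus ψ is bijective.
Since ψ is bijective, we compute ψ⁻¹(49): solve 43x + 52 ≡ 49 (mod 80), i.e. 43x ≡ 77 (mod 80).
Multiplying by 43⁻¹ = 67 gives x ≡ 67·77 = 5159 = 64·80 + 39 ≡ 39 (mod 80).
Check: ψ(39) = 43·39 + 52 = 1729 = 21·80 + 49 ≡ 49 (mod 80).

39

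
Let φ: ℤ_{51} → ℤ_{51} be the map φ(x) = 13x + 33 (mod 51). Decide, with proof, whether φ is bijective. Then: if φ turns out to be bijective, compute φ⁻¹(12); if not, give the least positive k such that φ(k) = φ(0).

Recall: φ is injective if φ(s) = φ(t) implies s = t.
Suppose φ(s) = φ(t) in ℤ_{51}. Then 13s + 33 ≡ 13t + 33 (mod 51), therefore 13(s − t) ≡ 0 (mod 51).
Since gcd(13, 51) = 1, 13 is invertible modulo 51, so s − t ≡ 0 (mod 51), i.e. s = t.
We now compute 13⁻¹ mod 51 explicitly. Euclid's algorithm: 51 = 3·13 + 12, 13 = 1·12 + 1; back-substituting gives 1 = 4·13 − 1·51, so 13⁻¹ ≡ 4 (mod 51).
For any y ∈ ℤ_{51}, x = 4(y − 33) mod 51 satisfies φ(x) = 13·4(y − 33) + 33 ≡ y (since 13·4 ≡ 1 mod 51). So every y has a preimage.
Hence φ is bijective.
Since φ is bijective, we compute φ⁻¹(12): solve 13x + 33 ≡ 12 (mod 51), i.e. 13x ≡ 30 (mod 51).
Multiplying by 13⁻¹ = 4 gives x ≡ 4·30 = 120 = 2·51 + 18 ≡ 18 (mod 51).
Check: φ(18) = 13·18 + 33 = 267 = 5·51 + 12 ≡ 12 (mod 51).

18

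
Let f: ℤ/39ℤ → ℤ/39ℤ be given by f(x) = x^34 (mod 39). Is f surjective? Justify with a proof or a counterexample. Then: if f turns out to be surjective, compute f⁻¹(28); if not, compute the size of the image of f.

14

f(5): Repeated squaring mod 39: 5^1 ≡ 5, 5^2 ≡ 5² = 25, 5^4 ≡ 25² = 625 ≡ 1, 5^8 ≡ 1² = 1, 5^16 ≡ 1² = 1, 5^32 ≡ 1² = 1. Since 34 = 32 + 2, 5^34 ≡ 1·25: 1·25 = 25. So 5^34 ≡ 25 (mod 39).
f(8): Repeated squaring mod 39: 8^1 ≡ 8, 8^2 ≡ 8² = 64 ≡ 25, 8^4 ≡ 25² = 625 ≡ 1, 8^8 ≡ 1² = 1, 8^16 ≡ 1² = 1, 8^32 ≡ 1² = 1. Since 34 = 32 + 2, 8^34 ≡ 1·25: 1·25 = 25. So 8^34 ≡ 25 (mod 39).
So f(5) = f(8) = 25 while 5 ≠ 8, hence f is not injective.
A non-injective map from the 39-element set ℤ/39ℤ to itself takes at most 38 distinct values, so it cannot be surjective. Thus f is not surjective.
Since f is not surjective, we determine |image(f)|. Computing x^34 mod 39 for each x (by repeated squaring, reducing mod 39 at every step), the values f(0), f(1), …, f(38) are: 0, 1, 10, 3, 22, 25, 30, 4, 25, 9, 16, 10, 27, 13, 1, 36, 16, 22, 12, 4, 4, 12, 22, 16, 36, 1, 13, 27, 10, 16, 9, 25, 4, 30, 25, 22, 3, 10, 1.
The distinct values are {0, 1, 3, 4, 9, 10, 12, 13, 16, 22, 25, 27, 30, 36}; there are 14 of them.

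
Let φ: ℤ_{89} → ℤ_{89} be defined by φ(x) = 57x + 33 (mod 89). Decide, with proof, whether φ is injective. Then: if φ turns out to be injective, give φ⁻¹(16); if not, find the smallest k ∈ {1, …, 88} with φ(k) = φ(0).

20

Suppose φ(x_1) = φ(x_2) in ℤ_{89}. Then 57x_1 + 33 ≡ 57x_2 + 33 (mod 89), so 57(x_1 − x_2) ≡ 0 (mod 89).
Since gcd(57, 89) = 1, 57 is invertible modulo 89, thus x_1 − x_2 ≡ 0 (mod 89), i.e. x_1 = x_2.
Hence φ is injective.
We now compute 57⁻¹ mod 89 explicitly. Euclid's algorithm: 89 = 1·57 + 32, 57 = 1·32 + 25, 32 = 1·25 + 7, 25 = 3·7 + 4, 7 = 1·4 + 3, 4 = 1·3 + 1; back-substituting gives 1 = 25·57 − 16·89, so 57⁻¹ ≡ 25 (mod 89).
Since φ is injective, we find φ⁻¹(16): we need 57x ≡ 16 − 33 ≡ 72 (mod 89). Using 57⁻¹ = 25: x ≡ 25·72 = 1800 = 20·89 + 20, so x = 20.
Check: φ(20) = 57·20 + 33 = 1173 = 13·89 + 16 ≡ 16 (mod 89).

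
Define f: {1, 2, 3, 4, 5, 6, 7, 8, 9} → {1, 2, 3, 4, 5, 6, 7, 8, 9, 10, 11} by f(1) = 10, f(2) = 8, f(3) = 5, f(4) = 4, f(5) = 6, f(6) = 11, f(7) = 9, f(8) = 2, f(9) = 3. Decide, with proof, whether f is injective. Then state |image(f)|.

9

The values f(1), …, f(9) are 10, 8, 5, 4, 6, 11, 9, 2, 3 — all distinct.
So f(s) = f(t) only when s = t, and f is injective.
The image of f is {2, 3, 4, 5, 6, 8, 9, 10, 11}, which has 9 elements.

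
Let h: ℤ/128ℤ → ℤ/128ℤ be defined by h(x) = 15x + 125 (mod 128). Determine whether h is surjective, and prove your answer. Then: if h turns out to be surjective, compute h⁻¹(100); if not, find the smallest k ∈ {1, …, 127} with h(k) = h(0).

Since gcd(15, 128) = 1, 15 is invertible modulo 128. Euclid's algorithm: 128 = 8·15 + 8, 15 = 1·8 + 7, 8 = 1·7 + 1; back-substituting gives 1 = 111·15 − 13·128, so 15⁻¹ ≡ 111 (mod 128).
For any y ∈ ℤ/128ℤ, x = 111(y − 125) mod 128 satisfies h(x) = 15·111(y − 125) + 125 ≡ y (since 15·111 ≡ 1 mod 128). So every y has a preimage.
Thus h is surjective.
Since h is surjective, we compute h⁻¹(100): solve 15x + 125 ≡ 100 (mod 128), i.e. 15x ≡ 103 (mod 128).
Multiplying by 15⁻¹ = 111 gives x ≡ 111·103 = 11433 = 89·128 + 41 ≡ 41 (mod 128).
Check: h(41) = 15·41 + 125 = 740 = 5·128 + 100 ≡ 100 (mod 128).

41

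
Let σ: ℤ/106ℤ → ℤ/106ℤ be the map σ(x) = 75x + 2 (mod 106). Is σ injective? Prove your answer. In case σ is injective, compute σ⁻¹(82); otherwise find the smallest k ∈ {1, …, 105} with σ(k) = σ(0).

By definition, injectivity means: for all u, v in the domain, σ(u) = σ(v) implies u = v.
Suppose σ(u) = σ(v) in ℤ/106ℤ. Then 75u + 2 ≡ 75v + 2 (mod 106), hence 75(u − v) ≡ 0 (mod 106).
Since gcd(75, 106) = 1, 75 is invertible modulo 106, so u − v ≡ 0 (mod 106), i.e. u = v.
Thus σ is injective.
We now compute 75⁻¹ mod 106 explicitly. Euclid's algorithm: 106 = 1·75 + 31, 75 = 2·31 + 13, 31 = 2·13 + 5, 13 = 2·5 + 3, 5 = 1·3 + 2, 3 = 1·2 + 1; back-substituting gives 1 = 41·75 − 29·106, so 75⁻¹ ≡ 41 (mod 106).
Since σ is injective, we compute σ⁻¹(82): solve 75x + 2 ≡ 82 (mod 106), i.e. 75x ≡ 80 (mod 106).
Multiplying by 75⁻¹ = 41 gives x ≡ 41·80 = 3280 = 30·106 + 100 ≡ 100 (mod 106).
Check: σ(100) = 75·100 + 2 = 7502 = 70·106 + 82 ≡ 82 (mod 106).

100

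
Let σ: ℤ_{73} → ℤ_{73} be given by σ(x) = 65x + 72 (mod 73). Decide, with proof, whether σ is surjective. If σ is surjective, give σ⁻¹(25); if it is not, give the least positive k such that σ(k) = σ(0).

15

Since gcd(65, 73) = 1, 65 is invertible modulo 73. Euclid's algorithm: 73 = 1·65 + 8, 65 = 8·8 + 1; back-substituting gives 1 = 9·65 − 8·73, so 65⁻¹ ≡ 9 (mod 73).
For any y ∈ ℤ_{73}, x = 9(y − 72) mod 73 satisfies σ(x) = 65·9(y − 72) + 72 ≡ y (since 65·9 ≡ 1 mod 73). So every y has a preimage.
Hence σ is surjective.
Since σ is surjective, we compute σ⁻¹(25): solve 65x + 72 ≡ 25 (mod 73), i.e. 65x ≡ 26 (mod 73).
Multiplying by 65⁻¹ = 9 gives x ≡ 9·26 = 234 = 3·73 + 15 ≡ 15 (mod 73).
Check: σ(15) = 65·15 + 72 = 1047 = 14·73 + 25 ≡ 25 (mod 73).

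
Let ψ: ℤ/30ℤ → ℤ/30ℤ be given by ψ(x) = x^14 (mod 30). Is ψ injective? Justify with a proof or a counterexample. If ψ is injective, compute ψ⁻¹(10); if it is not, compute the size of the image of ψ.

ψ(2): Repeated squaring mod 30: 2^1 ≡ 2, 2^2 ≡ 2² = 4, 2^4 ≡ 4² = 16, 2^8 ≡ 16² = 256 ≡ 16. Since 14 = 8 + 4 + 2, 2^14 ≡ 16·16·4: 16·16 = 256 ≡ 16, then 16·4 = 64 ≡ 4. So 2^14 ≡ 4 (mod 30).
ψ(8): Repeated squaring mod 30: 8^1 ≡ 8, 8^2 ≡ 8² = 64 ≡ 4, 8^4 ≡ 4² = 16, 8^8 ≡ 16² = 256 ≡ 16. Since 14 = 8 + 4 + 2, 8^14 ≡ 16·16·4: 16·16 = 256 ≡ 16, then 16·4 = 64 ≡ 4. So 8^14 ≡ 4 (mod 30).
So ψ(2) = ψ(8) = 4 while 2 ≠ 8, so ψ is not injective.
Since ψ is not injective, we determine |image(ψ)|. Computing x^14 mod 30 for each x (by repeated squaring, reducing mod 30 at every step), the values ψ(0), ψ(1), …, ψ(29) are: 0, 1, 4, 9, 16, 25, 6, 19, 4, 21, 10, 1, 24, 19, 16, 15, 16, 19, 24, 1, 10, 21, 4, 19, 6, 25, 16, 9, 4, 1.
The distinct values are {0, 1, 4, 6, 9, 10, 15, 16, 19, 21, 24, 25}; there are 12 of them.

12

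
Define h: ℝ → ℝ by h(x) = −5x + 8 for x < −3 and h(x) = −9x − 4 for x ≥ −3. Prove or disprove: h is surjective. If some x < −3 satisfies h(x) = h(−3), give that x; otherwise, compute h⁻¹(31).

-23/5

Both pieces are strictly decreasing (slopes −5 and −9), so each is injective on its own interval.
The left piece maps (−∞, −3) onto (23, ∞); the right piece maps [−3, ∞) onto (−∞, 23].
These images together cover ℝ, so h is surjective.
Because the two images are disjoint, no x < −3 has h(x) = h(−3), so we compute h⁻¹(31): 31 lies in (23, ∞), so solve −5x + 8 = 31: x = (31 − 8)/(−5) = −23/5.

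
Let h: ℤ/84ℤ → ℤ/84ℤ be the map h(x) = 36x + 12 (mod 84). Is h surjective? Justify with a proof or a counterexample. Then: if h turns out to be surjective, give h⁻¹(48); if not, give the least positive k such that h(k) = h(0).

Since gcd(36, 84) = 12, we have 36x ≡ 0 (mod 12) for all x, so h(x) ≡ 0 (mod 12).
But 1 ≢ 0 (mod 12), so 1 ∈ ℤ/84ℤ has no preimage. Thus h is not surjective.
Since h is not surjective, we find the least positive k with h(k) = h(0): this means 36k ≡ 0 (mod 84), i.e. 84 ∣ 36k. Since gcd(36, 84) = 12, dividing through by 12 this holds exactly when 7 ∣ 3k, and as gcd(3, 7) = 1, exactly when 7 ∣ k.
The smallest positive such k is 7.

7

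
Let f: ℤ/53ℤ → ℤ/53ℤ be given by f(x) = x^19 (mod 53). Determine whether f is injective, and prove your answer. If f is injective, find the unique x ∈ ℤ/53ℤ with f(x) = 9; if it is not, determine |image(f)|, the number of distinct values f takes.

17

Since 53 is prime, the nonzero elements of ℤ/53ℤ form a cyclic group of order 52.
As gcd(19, 52) = 1, raising to the 19th power is a bijection on this group: if s^19 ≡ t^19 then (st^{−1})^19 = 1, and the only element of order dividing gcd(19, 52) = 1 is 1, so s = t.
With f(0) = 0 this makes f injective on all of ℤ/53ℤ, hence bijective (finite equal-size domain and codomain). In particular f is injective.
Since f is injective, we find the preimage of 9. The inverse of x ↦ x^19 on (ℤ/53ℤ)^× is x ↦ x^11, because 19·11 = 209 = 4·52 + 1 ≡ 1 (mod 52) and x^{52} = 1 for x ≠ 0 (Fermat). So f⁻¹(9) = 9^11 mod 53.
Repeated squaring mod 53: 9^1 ≡ 9, 9^2 ≡ 9² = 81 ≡ 28, 9^4 ≡ 28² = 784 ≡ 42, 9^8 ≡ 42² = 1764 ≡ 15. Since 11 = 8 + 2 + 1, 9^11 ≡ 15·28·9: 15·28 = 420 ≡ 49, then 49·9 = 441 ≡ 17. So 9^11 ≡ 17 (mod 53).
Hence f⁻¹(9) = 17.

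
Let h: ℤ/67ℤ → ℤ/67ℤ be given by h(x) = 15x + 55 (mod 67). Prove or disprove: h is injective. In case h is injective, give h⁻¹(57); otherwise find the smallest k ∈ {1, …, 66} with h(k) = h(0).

18

If h(u) = h(v), then 15u ≡ 15v (mod 67). Because gcd(15, 67) = 1, we may cancel 15 to get u ≡ v (mod 67).
Therefore h is injective.
We now compute 15⁻¹ mod 67 explicitly. Euclid's algorithm: 67 = 4·15 + 7, 15 = 2·7 + 1; back-substituting gives 1 = 9·15 − 2·67, so 15⁻¹ ≡ 9 (mod 67).
Since h is injective, we find h⁻¹(57): we need 15x ≡ 57 − 55 ≡ 2 (mod 67). Using 15⁻¹ = 9: x ≡ 9·2 = 18, so x = 18.
Check: h(18) = 15·18 + 55 = 325 = 4·67 + 57 ≡ 57 (mod 67).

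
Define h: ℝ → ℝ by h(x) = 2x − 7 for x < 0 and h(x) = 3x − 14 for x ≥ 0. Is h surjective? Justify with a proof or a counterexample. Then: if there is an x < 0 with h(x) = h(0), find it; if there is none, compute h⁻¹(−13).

Both pieces are strictly increasing (slopes 2 and 3), so each is injective on its own interval.
The left piece maps (−∞, 0) onto (−∞, −7); the right piece maps [0, ∞) onto [−14, ∞).
The union (−∞, −7) ∪ [−14, ∞) covers ℝ, so h is surjective.
For the follow-up: the images overlap, so an x < 0 with h(x) = h(0) exists. h(0) = −14; solving 2x − 7 = −14 for x < 0 gives x = (−14 + 7)/2 = −7/2.

-7/2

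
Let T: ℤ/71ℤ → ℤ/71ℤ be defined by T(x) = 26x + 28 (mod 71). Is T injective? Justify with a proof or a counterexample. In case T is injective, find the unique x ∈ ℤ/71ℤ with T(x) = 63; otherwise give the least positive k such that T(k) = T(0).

15

Recall: injectivity means: for all s, t in the domain, T(s) = T(t) implies s = t.
If T(s) = T(t), then 26s ≡ 26t (mod 71). Because gcd(26, 71) = 1, we may cancel 26 to get s ≡ t (mod 71).
Thus T is injective.
We now compute 26⁻¹ mod 71 explicitly. Euclid's algorithm: 71 = 2·26 + 19, 26 = 1·19 + 7, 19 = 2·7 + 5, 7 = 1·5 + 2, 5 = 2·2 + 1; back-substituting gives 1 = 41·26 − 15·71, so 26⁻¹ ≡ 41 (mod 71).
Since T is injective, we find T⁻¹(63): we need 26x ≡ 63 − 28 ≡ 35 (mod 71). Using 26⁻¹ = 41: x ≡ 41·35 = 1435 = 20·71 + 15, so x = 15.
Check: T(15) = 26·15 + 28 = 418 = 5·71 + 63 ≡ 63 (mod 71).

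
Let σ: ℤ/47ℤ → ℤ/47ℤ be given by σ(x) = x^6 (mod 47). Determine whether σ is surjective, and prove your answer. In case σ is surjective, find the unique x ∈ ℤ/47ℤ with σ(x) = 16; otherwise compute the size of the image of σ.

24

σ(23): Repeated squaring mod 47: 23^1 ≡ 23, 23^2 ≡ 23² = 529 ≡ 12, 23^4 ≡ 12² = 144 ≡ 3. Since 6 = 4 + 2, 23^6 ≡ 3·12: 3·12 = 36. So 23^6 ≡ 36 (mod 47).
σ(24): Repeated squaring mod 47: 24^1 ≡ 24, 24^2 ≡ 24² = 576 ≡ 12, 24^4 ≡ 12² = 144 ≡ 3. Since 6 = 4 + 2, 24^6 ≡ 3·12: 3·12 = 36. So 24^6 ≡ 36 (mod 47).
So σ(23) = σ(24) = 36 while 23 ≠ 24, hence σ is not injective.
A non-injective map from the 47-element set ℤ/47ℤ to itself takes at most 46 distinct values, so it cannot be surjective. Therefore σ is not surjective.
Since σ is not surjective, we determine |image(σ)|. Computing x^6 mod 47 for each x (by repeated squaring, reducing mod 47 at every step), the values σ(0), σ(1), …, σ(46) are: 0, 1, 17, 24, 7, 21, 32, 8, 25, 12, 28, 37, 27, 3, 42, 34, 2, 14, 16, 9, 6, 4, 18, 36, 36, 18, 4, 6, 9, 16, 14, 2, 34, 42, 3, 27, 37, 28, 12, 25, 8, 32, 21, 7, 24, 17, 1.
The distinct values are {0, 1, 2, 3, 4, 6, 7, 8, 9, 12, 14, 16, 17, 18, 21, 24, 25, 27, 28, 32, 34, 36, 37, 42}; there are 24 of them.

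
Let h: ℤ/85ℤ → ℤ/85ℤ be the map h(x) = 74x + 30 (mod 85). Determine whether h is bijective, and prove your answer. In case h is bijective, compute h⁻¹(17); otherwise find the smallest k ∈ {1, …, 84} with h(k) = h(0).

63

Recall that h is injective if h(u) = h(v) implies u = v.
Suppose h(u) = h(v) in ℤ/85ℤ. Then 74u + 30 ≡ 74v + 30 (mod 85), thus 74(u − v) ≡ 0 (mod 85).
Since gcd(74, 85) = 1, 74 is invertible modulo 85, so u − v ≡ 0 (mod 85), i.e. u = v.
We now compute 74⁻¹ mod 85 explicitly. Euclid's algorithm: 85 = 1·74 + 11, 74 = 6·11 + 8, 11 = 1·8 + 3, 8 = 2·3 + 2, 3 = 1·2 + 1; back-substituting gives 1 = 54·74 − 47·85, so 74⁻¹ ≡ 54 (mod 85).
For any y ∈ ℤ/85ℤ, x = 54(y − 30) mod 85 satisfies h(x) = 74·54(y − 30) + 30 ≡ y (since 74·54 ≡ 1 mod 85). So every y has a preimage.
Thus h is bijective.
Since h is bijective, we find h⁻¹(17): we need 74x ≡ 17 − 30 ≡ 72 (mod 85). Using 74⁻¹ = 54: x ≡ 54·72 = 3888 = 45·85 + 63, so x = 63.
Check: h(63) = 74·63 + 30 = 4692 = 55·85 + 17 ≡ 17 (mod 85).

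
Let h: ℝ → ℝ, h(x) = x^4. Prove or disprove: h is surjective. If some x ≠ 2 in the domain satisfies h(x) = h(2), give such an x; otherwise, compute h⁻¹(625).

Since 4 is even, x^4 ≥ 0 for all x ∈ ℝ, so −1 ∈ ℝ has no preimage. Hence h is not surjective.
For the follow-up, such an x exists: taking x = −2 ∈ ℝ gives h(−2) = 16 = h(2) with −2 ≠ 2.

-2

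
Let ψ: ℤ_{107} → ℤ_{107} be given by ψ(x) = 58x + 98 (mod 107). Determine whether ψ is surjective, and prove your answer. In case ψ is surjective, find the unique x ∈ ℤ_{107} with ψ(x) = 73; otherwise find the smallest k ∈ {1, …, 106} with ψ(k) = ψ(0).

Since gcd(58, 107) = 1, 58 is invertible modulo 107. Euclid's algorithm: 107 = 1·58 + 49, 58 = 1·49 + 9, 49 = 5·9 + 4, 9 = 2·4 + 1; back-substituting gives 1 = 24·58 − 13·107, so 58⁻¹ ≡ 24 (mod 107).
Then y ↦ 24(y − 98) is a two-sided inverse to ψ, so every y ∈ ℤ_{107} has a preimage.
So ψ is surjective.
Since ψ is surjective, we find ψ⁻¹(73): we need 58x ≡ 73 − 98 ≡ 82 (mod 107). Using 58⁻¹ = 24: x ≡ 24·82 = 1968 = 18·107 + 42, so x = 42.
Check: ψ(42) = 58·42 + 98 = 2534 = 23·107 + 73 ≡ 73 (mod 107).

42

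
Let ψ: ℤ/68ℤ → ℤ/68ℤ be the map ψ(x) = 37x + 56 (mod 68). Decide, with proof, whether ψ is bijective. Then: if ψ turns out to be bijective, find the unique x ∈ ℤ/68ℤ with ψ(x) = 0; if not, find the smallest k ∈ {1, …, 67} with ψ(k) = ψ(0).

Suppose ψ(a) = ψ(b) in ℤ/68ℤ. Then 37a + 56 ≡ 37b + 56 (mod 68), thus 37(a − b) ≡ 0 (mod 68).
Since gcd(37, 68) = 1, 37 is invertible modulo 68, therefore a − b ≡ 0 (mod 68), i.e. a = b.
We now compute 37⁻¹ mod 68 explicitly. Euclid's algorithm: 68 = 1·37 + 31, 37 = 1·31 + 6, 31 = 5·6 + 1; back-substituting gives 1 = 57·37 − 31·68, so 37⁻¹ ≡ 57 (mod 68).
For any y ∈ ℤ/68ℤ, x = 57(y − 56) mod 68 satisfies ψ(x) = 37·57(y − 56) + 56 ≡ y (since 37·57 ≡ 1 mod 68). So every y has a preimage.
So ψ is bijective.
Since ψ is bijective, we compute ψ⁻¹(0): solve 37x + 56 ≡ 0 (mod 68), i.e. 37x ≡ 12 (mod 68).
Multiplying by 37⁻¹ = 57 gives x ≡ 57·12 = 684 = 10·68 + 4 ≡ 4 (mod 68).
Check: ψ(4) = 37·4 + 56 = 204 = 3·68 + 0 ≡ 0 (mod 68).

4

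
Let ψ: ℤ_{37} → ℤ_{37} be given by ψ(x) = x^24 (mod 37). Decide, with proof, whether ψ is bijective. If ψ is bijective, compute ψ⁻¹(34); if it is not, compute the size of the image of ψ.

ψ(3): Repeated squaring mod 37: 3^1 ≡ 3, 3^2 ≡ 3² = 9, 3^4 ≡ 9² = 81 ≡ 7, 3^8 ≡ 7² = 49 ≡ 12, 3^16 ≡ 12² = 144 ≡ 33. Since 24 = 16 + 8, 3^24 ≡ 33·12: 33·12 = 396 ≡ 26. So 3^24 ≡ 26 (mod 37).
ψ(4): Repeated squaring mod 37: 4^1 ≡ 4, 4^2 ≡ 4² = 16, 4^4 ≡ 16² = 256 ≡ 34, 4^8 ≡ 34² = 1156 ≡ 9, 4^16 ≡ 9² = 81 ≡ 7. Since 24 = 16 + 8, 4^24 ≡ 7·9: 7·9 = 63 ≡ 26. So 4^24 ≡ 26 (mod 37).
So ψ(3) = ψ(4) = 26 while 3 ≠ 4, hence ψ is not injective, hence not bijective.
Since ψ is not bijective, we determine |image(ψ)|. Computing x^24 mod 37 for each x (by repeated squaring, reducing mod 37 at every step), the values ψ(0), ψ(1), …, ψ(36) are: 0, 1, 10, 26, 26, 26, 1, 26, 1, 10, 1, 1, 10, 26, 1, 10, 10, 10, 26, 26, 10, 10, 10, 1, 26, 10, 1, 1, 10, 1, 26, 1, 26, 26, 26, 10, 1.
The distinct values are {0, 1, 10, 26}; there are 4 of them.

4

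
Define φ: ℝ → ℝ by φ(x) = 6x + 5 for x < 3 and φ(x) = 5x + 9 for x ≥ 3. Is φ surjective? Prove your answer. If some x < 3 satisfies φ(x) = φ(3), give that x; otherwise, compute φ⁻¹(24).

3

Both pieces are strictly increasing (slopes 6 and 5), so each is injective on its own interval.
The left piece maps (−∞, 3) onto (−∞, 23); the right piece maps [3, ∞) onto [24, ∞).
The union (−∞, 23) ∪ [24, ∞) omits the interval between 23 and 24; in particular 23 has no preimage. So φ is not surjective.
Because the two images are disjoint, no x < 3 has φ(x) = φ(3), so we compute φ⁻¹(24): 24 lies in [24, ∞), so solve 5x + 9 = 24: x = (24 − 9)/5 = 3.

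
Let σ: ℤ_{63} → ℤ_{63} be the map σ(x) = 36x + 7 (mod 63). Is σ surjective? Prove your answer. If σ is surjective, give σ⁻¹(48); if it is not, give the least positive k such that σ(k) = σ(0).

Recall: σ is surjective if every y in the codomain equals σ(x) for some x in the domain.
Since gcd(36, 63) = 9, we have 36x ≡ 0 (mod 9) for all x, so σ(x) ≡ 7 (mod 9).
But 0 ≢ 7 (mod 9), so 0 ∈ ℤ_{63} has no preimage. So σ is not surjective.
Since σ is not surjective, we find the least positive k with σ(k) = σ(0): this means 36k ≡ 0 (mod 63), i.e. 63 ∣ 36k. Since gcd(36, 63) = 9, dividing through by 9 this holds exactly when 7 ∣ 4k, and as gcd(4, 7) = 1, exactly when 7 ∣ k.
The smallest positive such k is 7.

7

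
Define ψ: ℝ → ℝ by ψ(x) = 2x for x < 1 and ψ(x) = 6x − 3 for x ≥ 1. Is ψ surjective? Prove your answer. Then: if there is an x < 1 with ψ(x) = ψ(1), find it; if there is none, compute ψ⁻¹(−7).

-7/2

Both pieces are strictly increasing (slopes 2 and 6), so each is injective on its own interval.
The left piece maps (−∞, 1) onto (−∞, 2); the right piece maps [1, ∞) onto [3, ∞).
The union (−∞, 2) ∪ [3, ∞) omits the interval between 2 and 3; in particular 2 has no preimage. So ψ is not surjective.
Because the two images are disjoint, no x < 1 has ψ(x) = ψ(1), so we compute ψ⁻¹(−7): −7 lies in (−∞, 2), so solve 2x = −7: x = (−7 − 0)/2 = −7/2.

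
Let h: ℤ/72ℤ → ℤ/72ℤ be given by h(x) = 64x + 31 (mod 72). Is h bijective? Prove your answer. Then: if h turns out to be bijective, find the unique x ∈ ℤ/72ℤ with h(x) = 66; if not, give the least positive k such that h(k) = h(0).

Recall that injectivity means: for all a, b in the domain, h(a) = h(b) implies a = b.
We have gcd(64, 72) = 8 > 1. Taking a = 0 and b = 9: h(0) = 31 and h(9) = 64·9 + 31 = 607 ≡ 31 (mod 72).
So h(0) = h(9) while 0 ≠ 9, hence h is not injective, hence not bijective.
Since h is not bijective, we find the least positive k with h(k) = h(0): this means 64k ≡ 0 (mod 72), i.e. 72 ∣ 64k. Since gcd(64, 72) = 8, dividing through by 8 this holds exactly when 9 ∣ 8k, and as gcd(8, 9) = 1, exactly when 9 ∣ k.
The smallest positive such k is 9.

9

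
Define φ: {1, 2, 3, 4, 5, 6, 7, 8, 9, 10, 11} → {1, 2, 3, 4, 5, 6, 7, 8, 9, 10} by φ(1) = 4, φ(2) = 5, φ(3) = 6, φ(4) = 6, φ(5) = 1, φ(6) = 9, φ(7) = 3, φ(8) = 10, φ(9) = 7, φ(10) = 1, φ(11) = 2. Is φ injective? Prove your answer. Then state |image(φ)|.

9

φ(3) = 6 = φ(4) with 3 ≠ 4, so φ is not injective.
The image of φ is {1, 2, 3, 4, 5, 6, 7, 9, 10}, which has 9 elements.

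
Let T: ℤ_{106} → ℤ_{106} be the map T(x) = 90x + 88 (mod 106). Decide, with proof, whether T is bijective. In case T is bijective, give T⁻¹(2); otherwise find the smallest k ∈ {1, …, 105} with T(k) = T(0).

53

Recall that T is injective when T(a) = T(b) forces a = b.
We have gcd(90, 106) = 2 > 1. Taking a = 0 and b = 53: T(0) = 88 and T(53) = 90·53 + 88 = 4858 ≡ 88 (mod 106).
So T(0) = T(53) while 0 ≠ 53, thus T is not injective, hence not bijective.
Since T is not bijective, we find the least positive k with T(k) = T(0): this means 90k ≡ 0 (mod 106), i.e. 106 ∣ 90k. Since gcd(90, 106) = 2, dividing through by 2 this holds exactly when 53 ∣ 45k, and as gcd(45, 53) = 1, exactly when 53 ∣ k.
The smallest positive such k is 53.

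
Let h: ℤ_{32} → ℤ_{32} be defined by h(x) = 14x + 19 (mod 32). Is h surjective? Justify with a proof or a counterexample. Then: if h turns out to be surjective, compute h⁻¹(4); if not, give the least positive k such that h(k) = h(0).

16

Since gcd(14, 32) = 2, we have 14x ≡ 0 (mod 2) for all x, so h(x) ≡ 1 (mod 2).
But 0 ≢ 1 (mod 2), so 0 ∈ ℤ_{32} has no preimage. Therefore h is not surjective.
Since h is not surjective, we find the least positive k with h(k) = h(0): this means 14k ≡ 0 (mod 32), i.e. 32 ∣ 14k. Since gcd(14, 32) = 2, dividing through by 2 this holds exactly when 16 ∣ 7k, and as gcd(7, 16) = 1, exactly when 16 ∣ k.
The smallest positive such k is 16.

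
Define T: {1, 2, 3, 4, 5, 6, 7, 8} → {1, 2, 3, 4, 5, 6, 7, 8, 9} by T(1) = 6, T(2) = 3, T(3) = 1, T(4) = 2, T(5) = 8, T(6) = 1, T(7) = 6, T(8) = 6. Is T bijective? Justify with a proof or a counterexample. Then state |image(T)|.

5

T(3) = 1 = T(6) with 3 ≠ 6, so T is not injective, hence not bijective.
The image of T is {1, 2, 3, 6, 8}, which has 5 elements.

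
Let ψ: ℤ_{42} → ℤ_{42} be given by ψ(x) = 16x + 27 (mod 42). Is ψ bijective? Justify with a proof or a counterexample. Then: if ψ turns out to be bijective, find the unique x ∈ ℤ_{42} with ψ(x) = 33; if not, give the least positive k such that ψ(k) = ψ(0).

21

Recall: injectivity means: for all u, v in the domain, ψ(u) = ψ(v) implies u = v.
We have gcd(16, 42) = 2 > 1. Taking u = 0 and v = 21: ψ(0) = 27 and ψ(21) = 16·21 + 27 = 363 ≡ 27 (mod 42).
So ψ(0) = ψ(21) while 0 ≠ 21, so ψ is not injective, hence not bijective.
Since ψ is not bijective, we find the least positive k with ψ(k) = ψ(0): this means 16k ≡ 0 (mod 42), i.e. 42 ∣ 16k. Since gcd(16, 42) = 2, dividing through by 2 this holds exactly when 21 ∣ 8k, and as gcd(8, 21) = 1, exactly when 21 ∣ k.
The smallest positive such k is 21.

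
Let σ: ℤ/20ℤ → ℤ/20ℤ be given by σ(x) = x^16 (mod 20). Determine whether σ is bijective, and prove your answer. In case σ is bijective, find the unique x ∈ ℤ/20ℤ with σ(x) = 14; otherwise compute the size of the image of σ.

σ(1) = 1^16 = 1.
σ(3): Repeated squaring mod 20: 3^1 ≡ 3, 3^2 ≡ 3² = 9, 3^4 ≡ 9² = 81 ≡ 1, 3^8 ≡ 1² = 1, 3^16 ≡ 1² = 1. So 3^16 ≡ 1 (mod 20).
So σ(1) = σ(3) = 1 while 1 ≠ 3, therefore σ is not injective, hence not bijective.
Since σ is not bijective, we determine |image(σ)|. Computing x^16 mod 20 for each x (by repeated squaring, reducing mod 20 at every step), the values σ(0), σ(1), …, σ(19) are: 0, 1, 16, 1, 16, 5, 16, 1, 16, 1, 0, 1, 16, 1, 16, 5, 16, 1, 16, 1.
The distinct values are {0, 1, 5, 16}; there are 4 of them.

4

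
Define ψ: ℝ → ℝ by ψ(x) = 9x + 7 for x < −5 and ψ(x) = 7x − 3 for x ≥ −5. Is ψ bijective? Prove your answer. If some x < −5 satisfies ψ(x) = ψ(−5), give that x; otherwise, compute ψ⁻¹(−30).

-27/7

Both pieces are strictly increasing (slopes 9 and 7), so each is injective on its own interval.
The left piece maps (−∞, −5) onto (−∞, −38); the right piece maps [−5, ∞) onto [−38, ∞).
Since −38 = −38, the images partition ℝ: ψ is injective and surjective, hence bijective.
Because the two images are disjoint, no x < −5 has ψ(x) = ψ(−5), so we compute ψ⁻¹(−30): −30 lies in [−38, ∞), so solve 7x − 3 = −30: x = (−30 + 3)/7 = −27/7.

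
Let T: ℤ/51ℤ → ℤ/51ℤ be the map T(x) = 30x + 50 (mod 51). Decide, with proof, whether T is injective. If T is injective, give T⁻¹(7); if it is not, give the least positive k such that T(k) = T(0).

Recall: T is injective if T(a) = T(b) implies a = b.
We have gcd(30, 51) = 3 > 1. Taking a = 0 and b = 17: T(0) = 50 and T(17) = 30·17 + 50 = 560 ≡ 50 (mod 51).
So T(0) = T(17) while 0 ≠ 17, hence T is not injective.
Since T is not injective, we find the least positive k with T(k) = T(0): this means 30k ≡ 0 (mod 51), i.e. 51 ∣ 30k. Since gcd(30, 51) = 3, dividing through by 3 this holds exactly when 17 ∣ 10k, and as gcd(10, 17) = 1, exactly when 17 ∣ k.
The smallest positive such k is 17.

17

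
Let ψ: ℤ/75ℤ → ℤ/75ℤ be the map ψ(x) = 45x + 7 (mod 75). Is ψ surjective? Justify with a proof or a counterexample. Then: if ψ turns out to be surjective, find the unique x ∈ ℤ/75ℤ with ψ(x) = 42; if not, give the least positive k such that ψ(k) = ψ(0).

5

Since gcd(45, 75) = 15, we have 45x ≡ 0 (mod 15) for all x, so ψ(x) ≡ 7 (mod 15).
But 0 ≢ 7 (mod 15), so 0 ∈ ℤ/75ℤ has no preimage. Thus ψ is not surjective.
Since ψ is not surjective, we find the least positive k with ψ(k) = ψ(0): this means 45k ≡ 0 (mod 75), i.e. 75 ∣ 45k. Since gcd(45, 75) = 15, dividing through by 15 this holds exactly when 5 ∣ 3k, and as gcd(3, 5) = 1, exactly when 5 ∣ k.
The smallest positive such k is 5.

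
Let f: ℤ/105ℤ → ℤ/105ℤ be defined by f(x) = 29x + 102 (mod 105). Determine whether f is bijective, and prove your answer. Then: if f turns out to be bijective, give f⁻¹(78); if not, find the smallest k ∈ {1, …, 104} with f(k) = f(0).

Recall: f is injective when f(a) = f(b) forces a = b.
If f(a) = f(b), then 29a ≡ 29b (mod 105). Because gcd(29, 105) = 1, we may cancel 29 to get a ≡ b (mod 105).
We now compute 29⁻¹ mod 105 explicitly. Euclid's algorithm: 105 = 3·29 + 18, 29 = 1·18 + 11, 18 = 1·11 + 7, 11 = 1·7 + 4, 7 = 1·4 + 3, 4 = 1·3 + 1; back-substituting gives 1 = 29·29 − 8·105, so 29⁻¹ ≡ 29 (mod 105).
For any y ∈ ℤ/105ℤ, x = 29(y − 102) mod 105 satisfies f(x) = 29·29(y − 102) + 102 ≡ y (since 29·29 ≡ 1 mod 105). So every y has a preimage.
Thus f is bijective.
Since f is bijective, we find f⁻¹(78): we need 29x ≡ 78 − 102 ≡ 81 (mod 105). Using 29⁻¹ = 29: x ≡ 29·81 = 2349 = 22·105 + 39, so x = 39.
Check: f(39) = 29·39 + 102 = 1233 = 11·105 + 78 ≡ 78 (mod 105).

39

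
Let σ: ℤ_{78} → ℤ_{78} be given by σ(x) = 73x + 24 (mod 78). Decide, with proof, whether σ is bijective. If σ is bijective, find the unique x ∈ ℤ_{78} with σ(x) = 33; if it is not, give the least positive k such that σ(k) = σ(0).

Recall that σ is injective when σ(u) = σ(v) forces u = v.
Suppose σ(u) = σ(v) in ℤ_{78}. Then 73u + 24 ≡ 73v + 24 (mod 78), hence 73(u − v) ≡ 0 (mod 78).
Since gcd(73, 78) = 1, 73 is invertible modulo 78, therefore u − v ≡ 0 (mod 78), i.e. u = v.
We now compute 73⁻¹ mod 78 explicitly. Euclid's algorithm: 78 = 1·73 + 5, 73 = 14·5 + 3, 5 = 1·3 + 2, 3 = 1·2 + 1; back-substituting gives 1 = 31·73 − 29·78, so 73⁻¹ ≡ 31 (mod 78).
For any y ∈ ℤ_{78}, x = 31(y − 24) mod 78 satisfies σ(x) = 73·31(y − 24) + 24 ≡ y (since 73·31 ≡ 1 mod 78). So every y has a preimage.
Thus σ is bijective.
Since σ is bijective, we find σ⁻¹(33): we need 73x ≡ 33 − 24 ≡ 9 (mod 78). Using 73⁻¹ = 31: x ≡ 31·9 = 279 = 3·78 + 45, so x = 45.
Check: σ(45) = 73·45 + 24 = 3309 = 42·78 + 33 ≡ 33 (mod 78).

45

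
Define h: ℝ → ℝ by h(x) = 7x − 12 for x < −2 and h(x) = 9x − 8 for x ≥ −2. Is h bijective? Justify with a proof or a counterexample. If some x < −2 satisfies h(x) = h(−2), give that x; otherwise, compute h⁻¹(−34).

Both pieces are strictly increasing (slopes 7 and 9), so each is injective on its own interval.
The left piece maps (−∞, −2) onto (−∞, −26); the right piece maps [−2, ∞) onto [−26, ∞).
Since −26 = −26, the images partition ℝ: h is injective and surjective, hence bijective.
Because the two images are disjoint, no x < −2 has h(x) = h(−2), so we compute h⁻¹(−34): −34 lies in (−∞, −26), so solve 7x − 12 = −34: x = (−34 + 12)/7 = −22/7.

-22/7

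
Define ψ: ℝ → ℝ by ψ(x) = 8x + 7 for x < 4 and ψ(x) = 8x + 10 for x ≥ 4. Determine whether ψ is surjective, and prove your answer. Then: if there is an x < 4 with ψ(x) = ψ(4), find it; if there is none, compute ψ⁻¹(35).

Both pieces are strictly increasing (slopes 8 and 8), so each is injective on its own interval.
The left piece maps (−∞, 4) onto (−∞, 39); the right piece maps [4, ∞) onto [42, ∞).
The union (−∞, 39) ∪ [42, ∞) omits the interval between 39 and 42; in particular 39 has no preimage. So ψ is not surjective.
Because the two images are disjoint, no x < 4 has ψ(x) = ψ(4), so we compute ψ⁻¹(35): 35 lies in (−∞, 39), so solve 8x + 7 = 35: x = (35 − 7)/8 = 7/2.

7/2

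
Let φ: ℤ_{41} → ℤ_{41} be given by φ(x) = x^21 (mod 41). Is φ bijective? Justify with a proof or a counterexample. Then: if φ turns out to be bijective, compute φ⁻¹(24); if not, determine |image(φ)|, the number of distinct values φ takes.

Since 41 is prime, the nonzero elements of ℤ_{41} form a cyclic group of order 40.
As gcd(21, 40) = 1, raising to the 21st power is a bijection on this group: if x_1^21 ≡ x_2^21 then (x_1x_2^{−1})^21 = 1, and the only element of order dividing gcd(21, 40) = 1 is 1, so x_1 = x_2.
With φ(0) = 0 this makes φ injective on all of ℤ_{41}, hence bijective (finite equal-size domain and codomain). In particular φ is bijective.
Since φ is bijective, we find the preimage of 24. The inverse of x ↦ x^21 on (ℤ_{41})^× is x ↦ x^21, because 21·21 = 441 = 11·40 + 1 ≡ 1 (mod 40) and x^{40} = 1 for x ≠ 0 (Fermat). So φ⁻¹(24) = 24^21 mod 41.
Repeated squaring mod 41: 24^1 ≡ 24, 24^2 ≡ 24² = 576 ≡ 2, 24^4 ≡ 2² = 4, 24^8 ≡ 4² = 16, 24^16 ≡ 16² = 256 ≡ 10. Since 21 = 16 + 4 + 1, 24^21 ≡ 10·4·24: 10·4 = 40, then 40·24 = 960 ≡ 17. So 24^21 ≡ 17 (mod 41).
Hence φ⁻¹(24) = 17.

17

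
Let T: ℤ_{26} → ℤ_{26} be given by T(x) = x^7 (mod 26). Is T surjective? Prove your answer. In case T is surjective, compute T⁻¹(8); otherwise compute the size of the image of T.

Computing x^7 mod 26 for each x (by repeated squaring, reducing mod 26 at every step), the values T(0), T(1), …, T(25) are: 0, 1, 24, 3, 4, 21, 20, 19, 18, 9, 10, 15, 12, 13, 14, 11, 16, 17, 8, 7, 6, 5, 22, 23, 2, 25.
Every element of ℤ_{26} appears exactly once in this list, so T is a bijection, and in particular surjective.
Since T is surjective, we read off the preimage of 8 from the same table: T(18) = 8, so T⁻¹(8) = 18.

18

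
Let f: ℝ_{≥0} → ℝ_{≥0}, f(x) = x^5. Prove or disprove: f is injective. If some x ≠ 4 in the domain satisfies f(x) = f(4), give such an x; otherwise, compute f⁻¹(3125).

5

On ℝ_{≥0}, x ↦ x^5 is strictly increasing, so f(x_1) = f(x_2) forces x_1 = x_2. Therefore f is injective.
Since x ↦ x^5 is strictly increasing on ℝ_{≥0}, it is injective there, so no x ≠ 4 in the domain has f(x) = f(4). We therefore compute f⁻¹(3125) = 3125^{1/5} = 5 (indeed 5^5 = 3125).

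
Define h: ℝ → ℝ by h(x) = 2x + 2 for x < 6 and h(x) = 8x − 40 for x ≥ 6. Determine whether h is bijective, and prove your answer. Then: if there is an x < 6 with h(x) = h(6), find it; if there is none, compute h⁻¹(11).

Both pieces are strictly increasing (slopes 2 and 8), so each is injective on its own interval.
The left piece maps (−∞, 6) onto (−∞, 14); the right piece maps [6, ∞) onto [8, ∞).
These images overlap. In particular h(6) = 8 (right piece), and solving 2x + 2 = 8 on the left piece gives x = 3 < 6.
So h(3) = h(6) with 3 ≠ 6, and h is not injective, hence not bijective. This x = 3 is the requested value below 6.

3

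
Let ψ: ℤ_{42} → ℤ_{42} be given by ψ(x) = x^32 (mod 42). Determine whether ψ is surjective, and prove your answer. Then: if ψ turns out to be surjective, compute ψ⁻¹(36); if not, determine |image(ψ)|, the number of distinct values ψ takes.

ψ(4): Repeated squaring mod 42: 4^1 ≡ 4, 4^2 ≡ 4² = 16, 4^4 ≡ 16² = 256 ≡ 4, 4^8 ≡ 4² = 16, 4^16 ≡ 16² = 256 ≡ 4, 4^32 ≡ 4² = 16. So 4^32 ≡ 16 (mod 42).
ψ(10): Repeated squaring mod 42: 10^1 ≡ 10, 10^2 ≡ 10² = 100 ≡ 16, 10^4 ≡ 16² = 256 ≡ 4, 10^8 ≡ 4² = 16, 10^16 ≡ 16² = 256 ≡ 4, 10^32 ≡ 4² = 16. So 10^32 ≡ 16 (mod 42).
So ψ(4) = ψ(10) = 16 while 4 ≠ 10, therefore ψ is not injective.
A non-injective map from the 42-element set ℤ_{42} to itself takes at most 41 distinct values, so it cannot be surjective. Hence ψ is not surjective.
Since ψ is not surjective, we determine |image(ψ)|. Computing x^32 mod 42 for each x (by repeated squaring, reducing mod 42 at every step), the values ψ(0), ψ(1), …, ψ(41) are: 0, 1, 4, 9, 16, 25, 36, 7, 22, 39, 16, 37, 18, 1, 28, 15, 4, 37, 30, 25, 22, 21, 22, 25, 30, 37, 4, 15, 28, 1, 18, 37, 16, 39, 22, 7, 36, 25, 16, 9, 4, 1.
The distinct values are {0, 1, 4, 7, 9, 15, 16, 18, 21, 22, 25, 28, 30, 36, 37, 39}; there are 16 of them.

16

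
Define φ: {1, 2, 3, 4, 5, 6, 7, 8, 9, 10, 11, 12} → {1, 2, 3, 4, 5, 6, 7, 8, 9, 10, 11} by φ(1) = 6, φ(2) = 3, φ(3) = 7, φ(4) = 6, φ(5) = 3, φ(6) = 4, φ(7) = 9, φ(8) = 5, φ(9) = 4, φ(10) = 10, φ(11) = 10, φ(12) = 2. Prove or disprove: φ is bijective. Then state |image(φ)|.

φ(1) = 6 = φ(4) with 1 ≠ 4, so φ is not injective, hence not bijective.
The image of φ is {2, 3, 4, 5, 6, 7, 9, 10}, which has 8 elements.

8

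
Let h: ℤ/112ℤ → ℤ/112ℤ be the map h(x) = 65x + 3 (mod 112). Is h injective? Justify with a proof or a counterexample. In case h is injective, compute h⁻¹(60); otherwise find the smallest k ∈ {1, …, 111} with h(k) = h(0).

Suppose h(a) = h(b) in ℤ/112ℤ. Then 65a + 3 ≡ 65b + 3 (mod 112), so 65(a − b) ≡ 0 (mod 112).
Since gcd(65, 112) = 1, 65 is invertible modulo 112, hence a − b ≡ 0 (mod 112), i.e. a = b.
So h is injective.
We now compute 65⁻¹ mod 112 explicitly. Euclid's algorithm: 112 = 1·65 + 47, 65 = 1·47 + 18, 47 = 2·18 + 11, 18 = 1·11 + 7, 11 = 1·7 + 4, 7 = 1·4 + 3, 4 = 1·3 + 1; back-substituting gives 1 = 81·65 − 47·112, so 65⁻¹ ≡ 81 (mod 112).
Since h is injective, we compute h⁻¹(60): solve 65x + 3 ≡ 60 (mod 112), i.e. 65x ≡ 57 (mod 112).
Multiplying by 65⁻¹ = 81 gives x ≡ 81·57 = 4617 = 41·112 + 25 ≡ 25 (mod 112).
Check: h(25) = 65·25 + 3 = 1628 = 14·112 + 60 ≡ 60 (mod 112).

25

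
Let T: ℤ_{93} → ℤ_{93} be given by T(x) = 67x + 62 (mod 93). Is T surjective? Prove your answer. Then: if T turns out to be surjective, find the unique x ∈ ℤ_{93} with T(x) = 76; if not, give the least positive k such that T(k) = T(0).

71

Since gcd(67, 93) = 1, 67 is invertible modulo 93. Euclid's algorithm: 93 = 1·67 + 26, 67 = 2·26 + 15, 26 = 1·15 + 11, 15 = 1·11 + 4, 11 = 2·4 + 3, 4 = 1·3 + 1; back-substituting gives 1 = 25·67 − 18·93, so 67⁻¹ ≡ 25 (mod 93).
For any y ∈ ℤ_{93}, x = 25(y − 62) mod 93 satisfies T(x) = 67·25(y − 62) + 62 ≡ y (since 67·25 ≡ 1 mod 93). So every y has a preimage.
So T is surjective.
Since T is surjective, we find T⁻¹(76): we need 67x ≡ 76 − 62 ≡ 14 (mod 93). Using 67⁻¹ = 25: x ≡ 25·14 = 350 = 3·93 + 71, so x = 71.
Check: T(71) = 67·71 + 62 = 4819 = 51·93 + 76 ≡ 76 (mod 93).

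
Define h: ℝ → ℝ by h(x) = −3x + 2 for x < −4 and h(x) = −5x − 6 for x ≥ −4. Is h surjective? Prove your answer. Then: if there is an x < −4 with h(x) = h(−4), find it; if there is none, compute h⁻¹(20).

-6

Both pieces are strictly decreasing (slopes −3 and −5), so each is injective on its own interval.
The left piece maps (−∞, −4) onto (14, ∞); the right piece maps [−4, ∞) onto (−∞, 14].
These images together cover ℝ, so h is surjective.
Because the two images are disjoint, no x < −4 has h(x) = h(−4), so we compute h⁻¹(20): 20 lies in (14, ∞), so solve −3x + 2 = 20: x = (20 − 2)/(−3) = −6.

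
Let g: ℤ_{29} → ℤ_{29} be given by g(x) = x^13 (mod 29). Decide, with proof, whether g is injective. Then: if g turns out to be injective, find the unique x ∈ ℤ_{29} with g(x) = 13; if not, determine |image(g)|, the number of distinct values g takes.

Since 29 is prime, the nonzero elements of ℤ_{29} form a cyclic group of order 28.
As gcd(13, 28) = 1, raising to the 13th power is a bijection on this group: if a^13 ≡ b^13 then (ab^{−1})^13 = 1, and the only element of order dividing gcd(13, 28) = 1 is 1, so a = b.
With g(0) = 0 this makes g injective on all of ℤ_{29}, hence bijective (finite equal-size domain and codomain). In particular g is injective.
Since g is injective, we find the preimage of 13. The inverse of x ↦ x^13 on (ℤ_{29})^× is x ↦ x^13, because 13·13 = 169 = 6·28 + 1 ≡ 1 (mod 28) and x^{28} = 1 for x ≠ 0 (Fermat). So g⁻¹(13) = 13^13 mod 29.
Repeated squaring mod 29: 13^1 ≡ 13, 13^2 ≡ 13² = 169 ≡ 24, 13^4 ≡ 24² = 576 ≡ 25, 13^8 ≡ 25² = 625 ≡ 16. Since 13 = 8 + 4 + 1, 13^13 ≡ 16·25·13: 16·25 = 400 ≡ 23, then 23·13 = 299 ≡ 9. So 13^13 ≡ 9 (mod 29).
Hence g⁻¹(13) = 9.

9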